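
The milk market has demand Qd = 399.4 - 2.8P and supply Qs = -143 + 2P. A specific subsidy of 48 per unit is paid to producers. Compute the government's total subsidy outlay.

Government cost = 6672

Pre-subsidy: 399.4 - 2.8P = -143 + 2P gives P* = 113, Q* = 83.
With the subsidy, sellers receive Ps = Pb + 48 for each unit, where Pb is the price buyers pay.
Supply in terms of Pb becomes Qs = -143 + 2(Pb + 48) = -47 + 2Pb. Setting this equal to demand: 399.4 - 2.8Pb = -47 + 2Pb, so Pb = 93.
Sellers receive Ps = 93 + 48 = 141; Q' = 399.4 − 2.8·93 = 139.
Government outlay = subsidy × quantity = 48 × 139 = 6672.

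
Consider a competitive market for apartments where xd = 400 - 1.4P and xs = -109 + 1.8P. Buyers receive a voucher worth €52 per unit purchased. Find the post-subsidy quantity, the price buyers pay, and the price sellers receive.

Pre-subsidy: 400 - 1.4P = -109 + 1.8P gives P* = 159.0625, x* = 177.3125.
With the rebate, buyers effectively pay Pb = Ps − 52, where Ps is the price sellers receive.
Demand in terms of Ps becomes xd = 400 − 1.4(Ps − 52) = 472.8 - 1.4Ps. Setting this equal to supply: 472.8 - 1.4Ps = -109 + 1.8Ps, so Ps = 181.8125.
Buyers pay Pb = 181.8125 − 52 = 129.8125; x' = -109 + 1.8·181.8125 = 218.2625.

x' = 218.2625; buyers pay €129.8125; sellers receive €181.8125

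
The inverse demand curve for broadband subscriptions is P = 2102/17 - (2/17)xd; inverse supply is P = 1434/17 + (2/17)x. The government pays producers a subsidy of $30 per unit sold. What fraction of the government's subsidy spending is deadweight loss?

Pre-subsidy: 2102/17 - (2/17)x = 1434/17 + (2/17)x gives x* = 167 and P* = 104.
With the subsidy, sellers receive Ps = Pb + 30 for each unit, where Pb is the price buyers pay.
On the curves, Pb = 2102/17 - (2/17)x and Ps = 1434/17 + (2/17)x; the wedge Ps − Pb = 30 gives 1434/17 + (2/17)x − (2102/17 - (2/17)x) = 30, so x' = 294.5.
Then Pb = 2102/17 − (2/17)·294.5 = 89 and Ps = 1434/17 + (2/17)·294.5 = 119.
ΔCS = ½(167 + 294.5)(104 − 89) = 3461.25; ΔPS = ½(167 + 294.5)(119 − 104) = 3461.25.
Government spending = 30 × 294.5 = 8835.
DWL = ½ × 30 × (294.5 − 167) = 1912.5; fraction = 1912.5 / 8835 = 255/1178.

DWL / government spending = 255/1178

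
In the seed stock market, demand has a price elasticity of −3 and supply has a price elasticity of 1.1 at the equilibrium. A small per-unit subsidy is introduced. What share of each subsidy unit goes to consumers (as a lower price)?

Consumer share = 11/41

For a small subsidy around the equilibrium, the benefit split depends on the relative slopes, which at a point are proportional to the elasticities.
Buyer share = εs/(εs + |εd|) = 1.1/(1.1 + 3) = 11/41; seller share = |εd|/(εs + |εd|) = 30/41.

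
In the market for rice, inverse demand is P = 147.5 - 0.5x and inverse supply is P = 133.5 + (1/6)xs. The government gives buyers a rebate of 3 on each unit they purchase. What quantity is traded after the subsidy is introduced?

x' = 25.5

Pre-subsidy: 147.5 - 0.5x = 133.5 + (1/6)x gives x* = 21 and P* = 137.
With the rebate, buyers effectively pay Pb = Ps − 3, where Ps is the price sellers receive.
On the curves, Pb = 147.5 - 0.5x and Ps = 133.5 + (1/6)x; the wedge Ps − Pb = 3 gives 133.5 + (1/6)x − (147.5 - 0.5x) = 3, so x' = 25.5.
Then Pb = 147.5 − 0.5·25.5 = 134.75 and Ps = 133.5 + (1/6)·25.5 = 137.75.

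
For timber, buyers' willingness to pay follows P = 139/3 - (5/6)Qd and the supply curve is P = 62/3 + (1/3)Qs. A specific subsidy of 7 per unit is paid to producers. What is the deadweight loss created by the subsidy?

Pre-subsidy: 139/3 - (5/6)Q = 62/3 + (1/3)Q gives Q* = 22 and P* = 28.
With the subsidy, sellers receive Ps = Pb + 7 for each unit, where Pb is the price buyers pay.
On the curves, Pb = 139/3 - (5/6)Q and Ps = 62/3 + (1/3)Q; the wedge Ps − Pb = 7 gives 62/3 + (1/3)Q − (139/3 - (5/6)Q) = 7, so Q' = 28.
Then Pb = 139/3 − (5/6)·28 = 23 and Ps = 62/3 + (1/3)·28 = 30.
The subsidy expands output by 28 − 22 = 6 past the efficient level; on those units the gap between marginal cost and willingness to pay runs from 0 up to 7.
DWL = ½ × 7 × 6 = 21.

Deadweight loss = 21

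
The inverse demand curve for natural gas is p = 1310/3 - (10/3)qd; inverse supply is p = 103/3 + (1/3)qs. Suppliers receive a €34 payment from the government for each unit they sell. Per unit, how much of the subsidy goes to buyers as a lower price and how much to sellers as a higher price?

Pre-subsidy: 1310/3 - (10/3)q = 103/3 + (1/3)q gives q* = 1207/11 and p* = 780/11.
With the subsidy, sellers receive ps = pb + 34 for each unit, where pb is the price buyers pay.
On the curves, pb = 1310/3 - (10/3)q and ps = 103/3 + (1/3)q; the wedge ps − pb = 34 gives 103/3 + (1/3)q − (1310/3 - (10/3)q) = 34, so q' = 119.
Then pb = 1310/3 − (10/3)·119 = 40 and ps = 103/3 + (1/3)·119 = 74.
Buyers' price falls by p* − pb = 780/11 − 40 = 340/11; sellers' price rises by ps − p* = 74 − 780/11 = 34/11.

Buyers gain 340/11 per unit; sellers gain 34/11 per unit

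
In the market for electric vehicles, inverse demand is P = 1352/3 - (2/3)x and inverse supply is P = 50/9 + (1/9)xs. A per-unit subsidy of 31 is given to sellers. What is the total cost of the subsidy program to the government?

Pre-subsidy: 1352/3 - (2/3)x = 50/9 + (1/9)x gives x* = 4006/7 and P* = 484/7.
With the subsidy, sellers receive Ps = Pb + 31 for each unit, where Pb is the price buyers pay.
On the curves, Pb = 1352/3 - (2/3)x and Ps = 50/9 + (1/9)x; the wedge Ps − Pb = 31 gives 50/9 + (1/9)x − (1352/3 - (2/3)x) = 31, so x' = 4285/7.
Then Pb = 1352/3 − (2/3)·(4285/7) = 298/7 and Ps = 50/9 + (1/9)·(4285/7) = 515/7.
Government outlay = subsidy × quantity = 31 × 4285/7 = 132835/7.

Government cost = 132835/7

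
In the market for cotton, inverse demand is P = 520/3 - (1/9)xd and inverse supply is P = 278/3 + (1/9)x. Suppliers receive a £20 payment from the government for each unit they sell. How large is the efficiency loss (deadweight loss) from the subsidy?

Deadweight loss = £900

Pre-subsidy: 520/3 - (1/9)x = 278/3 + (1/9)x gives x* = 363 and P* = 133.
With the subsidy, sellers receive Ps = Pb + 20 for each unit, where Pb is the price buyers pay.
On the curves, Pb = 520/3 - (1/9)x and Ps = 278/3 + (1/9)x; the wedge Ps − Pb = 20 gives 278/3 + (1/9)x − (520/3 - (1/9)x) = 20, so x' = 453.
Then Pb = 520/3 − (1/9)·453 = 123 and Ps = 278/3 + (1/9)·453 = 143.
The subsidy expands output by 453 − 363 = 90 past the efficient level; on those units the gap between marginal cost and willingness to pay runs from 0 up to 20.
DWL = ½ × 20 × 90 = 900.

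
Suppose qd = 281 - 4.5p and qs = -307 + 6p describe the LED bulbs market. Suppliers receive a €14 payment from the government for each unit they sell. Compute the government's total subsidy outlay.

Government cost = €910

Pre-subsidy: 281 - 4.5p = -307 + 6p gives p* = 56, q* = 29.
With the subsidy, sellers receive ps = pb + 14 for each unit, where pb is the price buyers pay.
Supply in terms of pb becomes qs = -307 + 6(pb + 14) = -223 + 6pb. Setting this equal to demand: 281 - 4.5pb = -223 + 6pb, so pb = 48.
Sellers receive ps = 48 + 14 = 62; q' = 281 − 4.5·48 = 65.
Government outlay = subsidy × quantity = 14 × 65 = 910.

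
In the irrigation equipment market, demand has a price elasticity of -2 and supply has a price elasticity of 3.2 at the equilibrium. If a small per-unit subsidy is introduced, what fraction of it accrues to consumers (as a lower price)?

Consumer share = 8/13

For a small subsidy around the equilibrium, the benefit split depends on the relative slopes, which at a point are proportional to the elasticities.
Buyer share = εs/(εs + |εd|) = 3.2/(3.2 + 2) = 8/13; seller share = |εd|/(εs + |εd|) = 5/13.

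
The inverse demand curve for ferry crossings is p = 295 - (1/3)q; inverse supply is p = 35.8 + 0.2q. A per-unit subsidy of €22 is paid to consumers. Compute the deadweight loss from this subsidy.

Deadweight loss = €453.75

Pre-subsidy: 295 - (1/3)q = 35.8 + 0.2q gives q* = 486 and p* = 133.
With the rebate, buyers effectively pay pb = ps − 22, where ps is the price sellers receive.
On the curves, pb = 295 - (1/3)q and ps = 35.8 + 0.2q; the wedge ps − pb = 22 gives 35.8 + 0.2q − (295 - (1/3)q) = 22, so q' = 527.25.
Then pb = 295 − (1/3)·527.25 = 119.25 and ps = 35.8 + 0.2·527.25 = 141.25.
The subsidy expands output by 527.25 − 486 = 41.25 past the efficient level; on those units the gap between marginal cost and willingness to pay runs from 0 up to 22.
DWL = ½ × 22 × 41.25 = 453.75.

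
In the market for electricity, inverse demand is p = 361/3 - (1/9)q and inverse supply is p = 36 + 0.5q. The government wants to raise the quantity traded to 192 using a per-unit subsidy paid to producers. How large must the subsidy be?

At q = 192, from the demand curve buyers pay pb = 361/3 − (1/9)·192 = 99; from the supply curve sellers need ps = 36 + 0.5·192 = 132.
The subsidy must fill the gap: s = ps − pb = 132 − 99 = 33.

Required subsidy s = 33 per unit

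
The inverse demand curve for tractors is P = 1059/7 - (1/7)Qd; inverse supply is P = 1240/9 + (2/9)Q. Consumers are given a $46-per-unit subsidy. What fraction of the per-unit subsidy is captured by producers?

Pre-subsidy: 1059/7 - (1/7)Q = 1240/9 + (2/9)Q gives Q* = 37 and P* = 146.
With the rebate, buyers effectively pay Pb = Ps − 46, where Ps is the price sellers receive.
On the curves, Pb = 1059/7 - (1/7)Q and Ps = 1240/9 + (2/9)Q; the wedge Ps − Pb = 46 gives 1240/9 + (2/9)Q − (1059/7 - (1/7)Q) = 46, so Q' = 163.
Then Pb = 1059/7 − (1/7)·163 = 128 and Ps = 1240/9 + (2/9)·163 = 174.
Buyers' price falls by P* − Pb = 146 − 128 = 18; sellers' price rises by Ps − P* = 174 − 146 = 28.
So producers capture 28/46 = 14/23 of each unit of subsidy.

Producer share = 14/23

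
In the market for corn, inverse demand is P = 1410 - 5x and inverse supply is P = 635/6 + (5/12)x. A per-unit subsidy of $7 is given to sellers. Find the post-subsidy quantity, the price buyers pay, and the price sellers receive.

x' = 15734/65; buyers pay 2596/13; sellers receive 2687/13

Pre-subsidy: 1410 - 5x = 635/6 + (5/12)x gives x* = 3130/13 and P* = 2680/13.
With the subsidy, sellers receive Ps = Pb + 7 for each unit, where Pb is the price buyers pay.
On the curves, Pb = 1410 - 5x and Ps = 635/6 + (5/12)x; the wedge Ps − Pb = 7 gives 635/6 + (5/12)x − (1410 - 5x) = 7, so x' = 15734/65.
Then Pb = 1410 − 5·(15734/65) = 2596/13 and Ps = 635/6 + (5/12)·(15734/65) = 2687/13.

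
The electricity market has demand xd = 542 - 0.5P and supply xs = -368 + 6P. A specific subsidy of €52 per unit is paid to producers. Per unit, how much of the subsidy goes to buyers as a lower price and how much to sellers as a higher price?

Buyers gain €48 per unit; sellers gain €4 per unit

Pre-subsidy: 542 - 0.5P = -368 + 6P gives P* = 140, x* = 472.
With the subsidy, sellers receive Ps = Pb + 52 for each unit, where Pb is the price buyers pay.
Supply in terms of Pb becomes xs = -368 + 6(Pb + 52) = -56 + 6Pb. Setting this equal to demand: 542 - 0.5Pb = -56 + 6Pb, so Pb = 92.
Sellers receive Ps = 92 + 52 = 144; x' = 542 − 0.5·92 = 496.
Buyers' price falls by P* − Pb = 140 − 92 = 48; sellers' price rises by Ps − P* = 144 − 140 = 4.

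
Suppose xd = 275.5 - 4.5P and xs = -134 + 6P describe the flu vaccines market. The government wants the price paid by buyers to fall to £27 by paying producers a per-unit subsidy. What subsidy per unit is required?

Required subsidy s = £21 per unit

At a buyer price of 27, quantity demanded is 275.5 − 4.5·27 = 154.
Sellers supply 154 only when they receive Ps with -134 + 6·Ps = 154, i.e. Ps = 48.
s = Ps − Pb = 48 − 27 = 21.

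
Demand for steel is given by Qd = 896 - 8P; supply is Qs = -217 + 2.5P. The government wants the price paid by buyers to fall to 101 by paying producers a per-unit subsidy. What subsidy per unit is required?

Required subsidy s = 21 per unit

At a buyer price of 101, quantity demanded is 896 − 8·101 = 88.
Sellers supply 88 only when they receive Ps with -217 + 2.5·Ps = 88, i.e. Ps = 122.
s = Ps − Pb = 122 − 101 = 21.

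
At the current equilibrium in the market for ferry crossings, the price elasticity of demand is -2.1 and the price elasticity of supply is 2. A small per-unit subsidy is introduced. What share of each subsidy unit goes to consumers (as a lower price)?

For a small subsidy around the equilibrium, the benefit split depends on the relative slopes, which at a point are proportional to the elasticities.
Buyer share = εs/(εs + |εd|) = 2/(2 + 2.1) = 20/41; seller share = |εd|/(εs + |εd|) = 21/41.

Consumer share = 20/41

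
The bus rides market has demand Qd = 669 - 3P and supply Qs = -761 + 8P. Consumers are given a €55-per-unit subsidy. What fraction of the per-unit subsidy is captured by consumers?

Consumer share = 8/11

Pre-subsidy: 669 - 3P = -761 + 8P gives P* = 130, Q* = 279.
With the rebate, buyers effectively pay Pb = Ps − 55, where Ps is the price sellers receive.
Demand in terms of Ps becomes Qd = 669 − 3(Ps − 55) = 834 - 3Ps. Setting this equal to supply: 834 - 3Ps = -761 + 8Ps, so Ps = 145.
Buyers pay Pb = 145 − 55 = 90; Q' = -761 + 8·145 = 399.
Buyers' price falls by P* − Pb = 130 − 90 = 40; sellers' price rises by Ps − P* = 145 − 130 = 15.
So consumers capture 40/55 = 8/11 of each unit of subsidy.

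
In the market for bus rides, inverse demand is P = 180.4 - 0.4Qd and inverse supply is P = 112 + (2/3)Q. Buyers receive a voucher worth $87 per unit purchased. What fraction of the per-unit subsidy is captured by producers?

Producer share = 0.625

Pre-subsidy: 180.4 - 0.4Q = 112 + (2/3)Q gives Q* = 64.125 and P* = 154.75.
With the rebate, buyers effectively pay Pb = Ps − 87, where Ps is the price sellers receive.
On the curves, Pb = 180.4 - 0.4Q and Ps = 112 + (2/3)Q; the wedge Ps − Pb = 87 gives 112 + (2/3)Q − (180.4 - 0.4Q) = 87, so Q' = 145.6875.
Then Pb = 180.4 − 0.4·145.6875 = 122.125 and Ps = 112 + (2/3)·145.6875 = 209.125.
Buyers' price falls by P* − Pb = 154.75 − 122.125 = 32.625; sellers' price rises by Ps − P* = 209.125 − 154.75 = 54.375.
So producers capture 54.375/87 = 0.625 of each unit of subsidy.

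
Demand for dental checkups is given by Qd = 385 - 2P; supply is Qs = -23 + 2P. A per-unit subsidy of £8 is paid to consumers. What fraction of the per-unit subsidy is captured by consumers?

Pre-subsidy: 385 - 2P = -23 + 2P gives P* = 102, Q* = 181.
With the rebate, buyers effectively pay Pb = Ps − 8, where Ps is the price sellers receive.
Demand in terms of Ps becomes Qd = 385 − 2(Ps − 8) = 401 - 2Ps. Setting this equal to supply: 401 - 2Ps = -23 + 2Ps, so Ps = 106.
Buyers pay Pb = 106 − 8 = 98; Q' = -23 + 2·106 = 189.
Buyers' price falls by P* − Pb = 102 − 98 = 4; sellers' price rises by Ps − P* = 106 − 102 = 4.
So consumers capture 4/8 = 0.5 of each unit of subsidy.

Consumer share = 0.5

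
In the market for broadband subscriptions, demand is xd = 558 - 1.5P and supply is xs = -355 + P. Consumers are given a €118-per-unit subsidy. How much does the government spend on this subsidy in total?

Pre-subsidy: 558 - 1.5P = -355 + P gives P* = 365.2, x* = 10.2.
With the rebate, buyers effectively pay Pb = Ps − 118, where Ps is the price sellers receive.
Demand in terms of Ps becomes xd = 558 − 1.5(Ps − 118) = 735 - 1.5Ps. Setting this equal to supply: 735 - 1.5Ps = -355 + Ps, so Ps = 436.
Buyers pay Pb = 436 − 118 = 318; x' = -355 + 1·436 = 81.
Government outlay = subsidy × quantity = 118 × 81 = 9558.

Government cost = €9558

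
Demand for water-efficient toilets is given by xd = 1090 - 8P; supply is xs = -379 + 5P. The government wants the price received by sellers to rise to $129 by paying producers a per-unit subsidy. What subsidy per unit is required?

At a seller price of 129, quantity supplied is -379 + 5·129 = 266.
Buyers absorb 266 only when they pay Pb with 1090 − 8·Pb = 266, i.e. Pb = 103.
s = Ps − Pb = 129 − 103 = 26.

Required subsidy s = $26 per unit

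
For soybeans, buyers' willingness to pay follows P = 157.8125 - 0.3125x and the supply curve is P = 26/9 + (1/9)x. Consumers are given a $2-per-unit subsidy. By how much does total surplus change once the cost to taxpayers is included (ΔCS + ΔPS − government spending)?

Net change in total surplus = -288/61

Pre-subsidy: 157.8125 - 0.3125x = 26/9 + (1/9)x gives x* = 22309/61 and P* = 2655/61.
With the rebate, buyers effectively pay Pb = Ps − 2, where Ps is the price sellers receive.
On the curves, Pb = 157.8125 - 0.3125x and Ps = 26/9 + (1/9)x; the wedge Ps − Pb = 2 gives 26/9 + (1/9)x − (157.8125 - 0.3125x) = 2, so x' = 22597/61.
Then Pb = 157.8125 − 0.3125·(22597/61) = 2565/61 and Ps = 26/9 + (1/9)·(22597/61) = 2687/61.
ΔCS = ½(22309/61 + 22597/61)(2655/61 − 2565/61) = 2020770/3721; ΔPS = ½(22309/61 + 22597/61)(2687/61 − 2655/61) = 718496/3721.
Government spending = 2 × 22597/61 = 45194/61.
Net change = 2020770/3721 + 718496/3721 − 45194/61 = -288/61. The loss equals the DWL triangle ½·2·288/61.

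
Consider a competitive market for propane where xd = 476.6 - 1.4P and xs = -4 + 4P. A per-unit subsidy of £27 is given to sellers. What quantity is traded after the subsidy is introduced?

x' = 380

Pre-subsidy: 476.6 - 1.4P = -4 + 4P gives P* = 89, x* = 352.
With the subsidy, sellers receive Ps = Pb + 27 for each unit, where Pb is the price buyers pay.
Supply in terms of Pb becomes xs = -4 + 4(Pb + 27) = 104 + 4Pb. Setting this equal to demand: 476.6 - 1.4Pb = 104 + 4Pb, so Pb = 69.
Sellers receive Ps = 69 + 27 = 96; x' = 476.6 − 1.4·69 = 380.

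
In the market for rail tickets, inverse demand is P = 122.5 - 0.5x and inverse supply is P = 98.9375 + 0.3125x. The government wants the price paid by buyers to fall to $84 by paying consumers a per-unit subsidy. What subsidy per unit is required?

At a buyer price of 84, quantity demanded is 245 − 2·84 = 77.
Sellers supply 77 only when they receive Ps = 98.9375 + 0.3125·77 = 123.
s = Ps − Pb = 123 − 84 = 39.

Required subsidy s = $39 per unit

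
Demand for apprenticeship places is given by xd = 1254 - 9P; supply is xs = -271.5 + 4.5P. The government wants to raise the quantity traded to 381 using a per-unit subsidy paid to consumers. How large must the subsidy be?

At x = 381, invert demand for the buyer price: Pb = (1254 − 381)/9 = 97; invert supply for the seller price: Ps = (381 − (-271.5))/4.5 = 145.
The subsidy must fill the gap: s = Ps − Pb = 145 − 97 = 48.

Required subsidy s = 48 per unit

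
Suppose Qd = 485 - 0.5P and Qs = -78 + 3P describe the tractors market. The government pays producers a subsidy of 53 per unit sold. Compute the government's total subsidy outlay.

Pre-subsidy: 485 - 0.5P = -78 + 3P gives P* = 1126/7, Q* = 2832/7.
With the subsidy, sellers receive Ps = Pb + 53 for each unit, where Pb is the price buyers pay.
Supply in terms of Pb becomes Qs = -78 + 3(Pb + 53) = 81 + 3Pb. Setting this equal to demand: 485 - 0.5Pb = 81 + 3Pb, so Pb = 808/7.
Sellers receive Ps = 808/7 + 53 = 1179/7; Q' = 485 − 0.5·(808/7) = 2991/7.
Government outlay = subsidy × quantity = 53 × 2991/7 = 158523/7.

Government cost = 158523/7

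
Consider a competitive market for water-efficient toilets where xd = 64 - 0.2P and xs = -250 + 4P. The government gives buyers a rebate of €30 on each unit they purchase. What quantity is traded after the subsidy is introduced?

Pre-subsidy: 64 - 0.2P = -250 + 4P gives P* = 1570/21, x* = 1030/21.
With the rebate, buyers effectively pay Pb = Ps − 30, where Ps is the price sellers receive.
Demand in terms of Ps becomes xd = 64 − 0.2(Ps − 30) = 70 - 0.2Ps. Setting this equal to supply: 70 - 0.2Ps = -250 + 4Ps, so Ps = 1600/21.
Buyers pay Pb = 1600/21 − 30 = 970/21; x' = -250 + 4·(1600/21) = 1150/21.

x' = 1150/21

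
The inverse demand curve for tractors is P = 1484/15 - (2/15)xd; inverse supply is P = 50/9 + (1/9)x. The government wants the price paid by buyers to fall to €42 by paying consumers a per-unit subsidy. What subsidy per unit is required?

At a buyer price of 42, quantity demanded is 742 − 7.5·42 = 427.
Sellers supply 427 only when they receive Ps = 50/9 + (1/9)·427 = 53.
s = Ps − Pb = 53 − 42 = 11.

Required subsidy s = €11 per unit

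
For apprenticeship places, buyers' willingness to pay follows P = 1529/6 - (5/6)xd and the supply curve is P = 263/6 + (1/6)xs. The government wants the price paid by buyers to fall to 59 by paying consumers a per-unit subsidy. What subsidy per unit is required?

Required subsidy s = 24 per unit

At a buyer price of 59, quantity demanded is 305.8 − 1.2·59 = 235.
Sellers supply 235 only when they receive Ps = 263/6 + (1/6)·235 = 83.
s = Ps − Pb = 83 − 59 = 24.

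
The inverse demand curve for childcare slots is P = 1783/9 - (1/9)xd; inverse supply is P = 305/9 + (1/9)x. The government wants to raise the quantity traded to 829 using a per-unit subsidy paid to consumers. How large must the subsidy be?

Required subsidy s = 20 per unit

At x = 829, from the demand curve buyers pay Pb = 1783/9 − (1/9)·829 = 106; from the supply curve sellers need Ps = 305/9 + (1/9)·829 = 126.
The subsidy must fill the gap: s = Ps − Pb = 126 − 106 = 20.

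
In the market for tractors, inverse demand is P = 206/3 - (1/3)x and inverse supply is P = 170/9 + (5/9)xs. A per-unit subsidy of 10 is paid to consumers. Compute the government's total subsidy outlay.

Pre-subsidy: 206/3 - (1/3)x = 170/9 + (5/9)x gives x* = 56 and P* = 50.
With the rebate, buyers effectively pay Pb = Ps − 10, where Ps is the price sellers receive.
On the curves, Pb = 206/3 - (1/3)x and Ps = 170/9 + (5/9)x; the wedge Ps − Pb = 10 gives 170/9 + (5/9)x − (206/3 - (1/3)x) = 10, so x' = 67.25.
Then Pb = 206/3 − (1/3)·67.25 = 46.25 and Ps = 170/9 + (5/9)·67.25 = 56.25.
Government outlay = subsidy × quantity = 10 × 67.25 = 672.5.

Government cost = 672.5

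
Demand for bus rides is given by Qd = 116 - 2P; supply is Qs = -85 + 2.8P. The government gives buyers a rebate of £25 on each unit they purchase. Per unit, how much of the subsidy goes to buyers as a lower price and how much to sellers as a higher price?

Buyers gain 175/12 per unit; sellers gain 125/12 per unit

Pre-subsidy: 116 - 2P = -85 + 2.8P gives P* = 41.875, Q* = 32.25.
With the rebate, buyers effectively pay Pb = Ps − 25, where Ps is the price sellers receive.
Demand in terms of Ps becomes Qd = 116 − 2(Ps − 25) = 166 - 2Ps. Setting this equal to supply: 166 - 2Ps = -85 + 2.8Ps, so Ps = 1255/24.
Buyers pay Pb = 1255/24 − 25 = 655/24; Q' = -85 + 2.8·(1255/24) = 737/12.
Buyers' price falls by P* − Pb = 41.875 − 655/24 = 175/12; sellers' price rises by Ps − P* = 1255/24 − 41.875 = 125/12.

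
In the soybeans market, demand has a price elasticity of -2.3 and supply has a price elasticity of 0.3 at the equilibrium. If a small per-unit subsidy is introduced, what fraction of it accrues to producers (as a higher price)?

Producer share = 23/26

For a small subsidy around the equilibrium, the benefit split depends on the relative slopes, which at a point are proportional to the elasticities.
Buyer share = εs/(εs + |εd|) = 0.3/(0.3 + 2.3) = 3/26; seller share = |εd|/(εs + |εd|) = 23/26.
So producers capture 23/26 of the subsidy.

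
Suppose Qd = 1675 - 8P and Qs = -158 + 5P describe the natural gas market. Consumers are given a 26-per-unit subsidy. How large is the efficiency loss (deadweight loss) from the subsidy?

Deadweight loss = 1040

Pre-subsidy: 1675 - 8P = -158 + 5P gives P* = 141, Q* = 547.
With the rebate, buyers effectively pay Pb = Ps − 26, where Ps is the price sellers receive.
Demand in terms of Ps becomes Qd = 1675 − 8(Ps − 26) = 1883 - 8Ps. Setting this equal to supply: 1883 - 8Ps = -158 + 5Ps, so Ps = 157.
Buyers pay Pb = 157 − 26 = 131; Q' = -158 + 5·157 = 627.
The subsidy expands output by 627 − 547 = 80 past the efficient level; on those units the gap between marginal cost and willingness to pay runs from 0 up to 26.
DWL = ½ × 26 × 80 = 1040.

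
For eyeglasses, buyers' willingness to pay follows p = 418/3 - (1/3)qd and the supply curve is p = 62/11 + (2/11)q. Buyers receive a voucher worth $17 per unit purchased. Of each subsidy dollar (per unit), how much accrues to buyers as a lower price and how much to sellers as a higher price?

Pre-subsidy: 418/3 - (1/3)q = 62/11 + (2/11)q gives q* = 4412/17 and p* = 898/17.
With the rebate, buyers effectively pay pb = ps − 17, where ps is the price sellers receive.
On the curves, pb = 418/3 - (1/3)q and ps = 62/11 + (2/11)q; the wedge ps − pb = 17 gives 62/11 + (2/11)q − (418/3 - (1/3)q) = 17, so q' = 4973/17.
Then pb = 418/3 − (1/3)·(4973/17) = 711/17 and ps = 62/11 + (2/11)·(4973/17) = 1000/17.
Buyers' price falls by p* − pb = 898/17 − 711/17 = 11; sellers' price rises by ps − p* = 1000/17 − 898/17 = 6.

Buyers gain $11 per unit; sellers gain $6 per unit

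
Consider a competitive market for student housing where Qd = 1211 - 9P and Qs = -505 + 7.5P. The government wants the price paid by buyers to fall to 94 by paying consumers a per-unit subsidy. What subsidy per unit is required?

At a buyer price of 94, quantity demanded is 1211 − 9·94 = 365.
Sellers supply 365 only when they receive Ps with -505 + 7.5·Ps = 365, i.e. Ps = 116.
s = Ps − Pb = 116 − 94 = 22.

Required subsidy s = 22 per unit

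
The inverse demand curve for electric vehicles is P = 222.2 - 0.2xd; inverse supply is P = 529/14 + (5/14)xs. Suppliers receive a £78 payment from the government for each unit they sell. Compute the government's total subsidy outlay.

Government cost = £36738

Pre-subsidy: 222.2 - 0.2x = 529/14 + (5/14)x gives x* = 331 and P* = 156.
With the subsidy, sellers receive Ps = Pb + 78 for each unit, where Pb is the price buyers pay.
On the curves, Pb = 222.2 - 0.2x and Ps = 529/14 + (5/14)x; the wedge Ps − Pb = 78 gives 529/14 + (5/14)x − (222.2 - 0.2x) = 78, so x' = 471.
Then Pb = 222.2 − 0.2·471 = 128 and Ps = 529/14 + (5/14)·471 = 206.
Government outlay = subsidy × quantity = 78 × 471 = 36738.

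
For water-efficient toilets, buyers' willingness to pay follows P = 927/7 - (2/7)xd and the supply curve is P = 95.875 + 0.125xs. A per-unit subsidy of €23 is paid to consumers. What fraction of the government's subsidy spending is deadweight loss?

DWL / government spending = 28/145

Pre-subsidy: 927/7 - (2/7)x = 95.875 + 0.125x gives x* = 89 and P* = 107.
With the rebate, buyers effectively pay Pb = Ps − 23, where Ps is the price sellers receive.
On the curves, Pb = 927/7 - (2/7)x and Ps = 95.875 + 0.125x; the wedge Ps − Pb = 23 gives 95.875 + 0.125x − (927/7 - (2/7)x) = 23, so x' = 145.
Then Pb = 927/7 − (2/7)·145 = 91 and Ps = 95.875 + 0.125·145 = 114.
ΔCS = ½(89 + 145)(107 − 91) = 1872; ΔPS = ½(89 + 145)(114 − 107) = 819.
Government spending = 23 × 145 = 3335.
DWL = ½ × 23 × (145 − 89) = 644; fraction = 644 / 3335 = 28/145.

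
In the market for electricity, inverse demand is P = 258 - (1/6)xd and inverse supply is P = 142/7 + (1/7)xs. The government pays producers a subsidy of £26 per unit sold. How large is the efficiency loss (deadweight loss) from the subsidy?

Pre-subsidy: 258 - (1/6)x = 142/7 + (1/7)x gives x* = 768 and P* = 130.
With the subsidy, sellers receive Ps = Pb + 26 for each unit, where Pb is the price buyers pay.
On the curves, Pb = 258 - (1/6)x and Ps = 142/7 + (1/7)x; the wedge Ps − Pb = 26 gives 142/7 + (1/7)x − (258 - (1/6)x) = 26, so x' = 852.
Then Pb = 258 − (1/6)·852 = 116 and Ps = 142/7 + (1/7)·852 = 142.
The subsidy expands output by 852 − 768 = 84 past the efficient level; on those units the gap between marginal cost and willingness to pay runs from 0 up to 26.
DWL = ½ × 26 × 84 = 1092.

Deadweight loss = £1092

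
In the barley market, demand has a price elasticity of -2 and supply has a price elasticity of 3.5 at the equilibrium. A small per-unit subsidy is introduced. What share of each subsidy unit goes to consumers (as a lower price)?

For a small subsidy around the equilibrium, the benefit split depends on the relative slopes, which at a point are proportional to the elasticities.
Buyer share = εs/(εs + |εd|) = 3.5/(3.5 + 2) = 7/11; seller share = |εd|/(εs + |εd|) = 4/11.

Consumer share = 7/11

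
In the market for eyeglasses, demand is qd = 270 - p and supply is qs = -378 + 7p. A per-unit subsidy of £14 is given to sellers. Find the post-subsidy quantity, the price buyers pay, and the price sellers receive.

Pre-subsidy: 270 - p = -378 + 7p gives p* = 81, q* = 189.
With the subsidy, sellers receive ps = pb + 14 for each unit, where pb is the price buyers pay.
Supply in terms of pb becomes qs = -378 + 7(pb + 14) = -280 + 7pb. Setting this equal to demand: 270 - pb = -280 + 7pb, so pb = 68.75.
Sellers receive ps = 68.75 + 14 = 82.75; q' = 270 − 1·68.75 = 201.25.

q' = 201.25; buyers pay £68.75; sellers receive £82.75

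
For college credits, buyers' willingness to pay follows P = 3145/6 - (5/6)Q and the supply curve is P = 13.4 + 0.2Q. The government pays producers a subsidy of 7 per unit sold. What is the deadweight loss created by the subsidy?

Pre-subsidy: 3145/6 - (5/6)Q = 13.4 + 0.2Q gives Q* = 15323/31 and P* = 3480/31.
With the subsidy, sellers receive Ps = Pb + 7 for each unit, where Pb is the price buyers pay.
On the curves, Pb = 3145/6 - (5/6)Q and Ps = 13.4 + 0.2Q; the wedge Ps − Pb = 7 gives 13.4 + 0.2Q − (3145/6 - (5/6)Q) = 7, so Q' = 15533/31.
Then Pb = 3145/6 − (5/6)·(15533/31) = 3305/31 and Ps = 13.4 + 0.2·(15533/31) = 3522/31.
The subsidy expands output by 15533/31 − 15323/31 = 210/31 past the efficient level; on those units the gap between marginal cost and willingness to pay runs from 0 up to 7.
DWL = ½ × 7 × 210/31 = 735/31.

Deadweight loss = 735/31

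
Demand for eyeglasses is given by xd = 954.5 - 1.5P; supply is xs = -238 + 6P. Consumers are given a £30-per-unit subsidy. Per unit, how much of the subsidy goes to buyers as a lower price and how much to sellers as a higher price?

Pre-subsidy: 954.5 - 1.5P = -238 + 6P gives P* = 159, x* = 716.
With the rebate, buyers effectively pay Pb = Ps − 30, where Ps is the price sellers receive.
Demand in terms of Ps becomes xd = 954.5 − 1.5(Ps − 30) = 999.5 - 1.5Ps. Setting this equal to supply: 999.5 - 1.5Ps = -238 + 6Ps, so Ps = 165.
Buyers pay Pb = 165 − 30 = 135; x' = -238 + 6·165 = 752.
Buyers' price falls by P* − Pb = 159 − 135 = 24; sellers' price rises by Ps − P* = 165 − 159 = 6.

Buyers gain £24 per unit; sellers gain £6 per unit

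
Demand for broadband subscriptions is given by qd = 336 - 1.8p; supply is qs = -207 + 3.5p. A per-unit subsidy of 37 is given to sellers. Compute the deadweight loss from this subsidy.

Deadweight loss = 86247/106

Pre-subsidy: 336 - 1.8p = -207 + 3.5p gives p* = 5430/53, q* = 8034/53.
With the subsidy, sellers receive ps = pb + 37 for each unit, where pb is the price buyers pay.
Supply in terms of pb becomes qs = -207 + 3.5(pb + 37) = -77.5 + 3.5pb. Setting this equal to demand: 336 - 1.8pb = -77.5 + 3.5pb, so pb = 4135/53.
Sellers receive ps = 4135/53 + 37 = 6096/53; q' = 336 − 1.8·(4135/53) = 10365/53.
The subsidy expands output by 10365/53 − 8034/53 = 2331/53 past the efficient level; on those units the gap between marginal cost and willingness to pay runs from 0 up to 37.
DWL = ½ × 37 × 2331/53 = 86247/106.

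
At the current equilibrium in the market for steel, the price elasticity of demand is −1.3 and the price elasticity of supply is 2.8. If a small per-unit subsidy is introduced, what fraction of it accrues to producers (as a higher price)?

Producer share = 13/41

For a small subsidy around the equilibrium, the benefit split depends on the relative slopes, which at a point are proportional to the elasticities.
Buyer share = εs/(εs + |εd|) = 2.8/(2.8 + 1.3) = 28/41; seller share = |εd|/(εs + |εd|) = 13/41.
So producers capture 13/41 of the subsidy.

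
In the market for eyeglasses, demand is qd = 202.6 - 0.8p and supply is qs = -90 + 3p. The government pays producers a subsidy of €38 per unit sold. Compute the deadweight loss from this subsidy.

Pre-subsidy: 202.6 - 0.8p = -90 + 3p gives p* = 77, q* = 141.
With the subsidy, sellers receive ps = pb + 38 for each unit, where pb is the price buyers pay.
Supply in terms of pb becomes qs = -90 + 3(pb + 38) = 24 + 3pb. Setting this equal to demand: 202.6 - 0.8pb = 24 + 3pb, so pb = 47.
Sellers receive ps = 47 + 38 = 85; q' = 202.6 − 0.8·47 = 165.
The subsidy expands output by 165 − 141 = 24 past the efficient level; on those units the gap between marginal cost and willingness to pay runs from 0 up to 38.
DWL = ½ × 38 × 24 = 456.

Deadweight loss = €456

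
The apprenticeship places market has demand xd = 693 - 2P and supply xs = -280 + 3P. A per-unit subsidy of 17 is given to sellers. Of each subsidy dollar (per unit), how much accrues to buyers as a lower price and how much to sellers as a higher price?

Pre-subsidy: 693 - 2P = -280 + 3P gives P* = 194.6, x* = 303.8.
With the subsidy, sellers receive Ps = Pb + 17 for each unit, where Pb is the price buyers pay.
Supply in terms of Pb becomes xs = -280 + 3(Pb + 17) = -229 + 3Pb. Setting this equal to demand: 693 - 2Pb = -229 + 3Pb, so Pb = 184.4.
Sellers receive Ps = 184.4 + 17 = 201.4; x' = 693 − 2·184.4 = 324.2.
Buyers' price falls by P* − Pb = 194.6 − 184.4 = 10.2; sellers' price rises by Ps − P* = 201.4 − 194.6 = 6.8.

Buyers gain 10.2 per unit; sellers gain 6.8 per unit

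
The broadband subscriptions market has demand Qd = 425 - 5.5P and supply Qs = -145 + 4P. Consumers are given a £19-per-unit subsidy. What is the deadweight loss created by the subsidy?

Deadweight loss = £418

Pre-subsidy: 425 - 5.5P = -145 + 4P gives P* = 60, Q* = 95.
With the rebate, buyers effectively pay Pb = Ps − 19, where Ps is the price sellers receive.
Demand in terms of Ps becomes Qd = 425 − 5.5(Ps − 19) = 529.5 - 5.5Ps. Setting this equal to supply: 529.5 - 5.5Ps = -145 + 4Ps, so Ps = 71.
Buyers pay Pb = 71 − 19 = 52; Q' = -145 + 4·71 = 139.
The subsidy expands output by 139 − 95 = 44 past the efficient level; on those units the gap between marginal cost and willingness to pay runs from 0 up to 19.
DWL = ½ × 19 × 44 = 418.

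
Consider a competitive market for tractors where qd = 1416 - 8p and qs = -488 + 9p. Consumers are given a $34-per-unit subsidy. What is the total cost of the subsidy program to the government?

Government cost = $22576

Pre-subsidy: 1416 - 8p = -488 + 9p gives p* = 112, q* = 520.
With the rebate, buyers effectively pay pb = ps − 34, where ps is the price sellers receive.
Demand in terms of ps becomes qd = 1416 − 8(ps − 34) = 1688 - 8ps. Setting this equal to supply: 1688 - 8ps = -488 + 9ps, so ps = 128.
Buyers pay pb = 128 − 34 = 94; q' = -488 + 9·128 = 664.
Government outlay = subsidy × quantity = 34 × 664 = 22576.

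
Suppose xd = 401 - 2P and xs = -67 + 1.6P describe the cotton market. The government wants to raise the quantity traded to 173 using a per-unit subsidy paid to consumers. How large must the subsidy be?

Required subsidy s = 36 per unit

At x = 173, invert demand for the buyer price: Pb = (401 − 173)/2 = 114; invert supply for the seller price: Ps = (173 − (-67))/1.6 = 150.
The subsidy must fill the gap: s = Ps − Pb = 150 − 114 = 36.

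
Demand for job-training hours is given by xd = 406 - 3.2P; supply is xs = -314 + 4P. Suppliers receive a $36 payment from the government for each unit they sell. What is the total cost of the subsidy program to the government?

Pre-subsidy: 406 - 3.2P = -314 + 4P gives P* = 100, x* = 86.
With the subsidy, sellers receive Ps = Pb + 36 for each unit, where Pb is the price buyers pay.
Supply in terms of Pb becomes xs = -314 + 4(Pb + 36) = -170 + 4Pb. Setting this equal to demand: 406 - 3.2Pb = -170 + 4Pb, so Pb = 80.
Sellers receive Ps = 80 + 36 = 116; x' = 406 − 3.2·80 = 150.
Government outlay = subsidy × quantity = 36 × 150 = 5400.

Government cost = $5400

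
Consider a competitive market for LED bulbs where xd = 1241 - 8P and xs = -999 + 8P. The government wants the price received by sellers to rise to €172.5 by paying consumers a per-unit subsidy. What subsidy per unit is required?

At a seller price of 172.5, quantity supplied is -999 + 8·172.5 = 381.
Buyers absorb 381 only when they pay Pb with 1241 − 8·Pb = 381, i.e. Pb = 107.5.
s = Ps − Pb = 172.5 − 107.5 = 65.

Required subsidy s = €65 per unit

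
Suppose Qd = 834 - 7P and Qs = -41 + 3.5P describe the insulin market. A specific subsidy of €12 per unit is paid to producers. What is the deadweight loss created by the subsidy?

Deadweight loss = €168

Pre-subsidy: 834 - 7P = -41 + 3.5P gives P* = 250/3, Q* = 752/3.
With the subsidy, sellers receive Ps = Pb + 12 for each unit, where Pb is the price buyers pay.
Supply in terms of Pb becomes Qs = -41 + 3.5(Pb + 12) = 1 + 3.5Pb. Setting this equal to demand: 834 - 7Pb = 1 + 3.5Pb, so Pb = 238/3.
Sellers receive Ps = 238/3 + 12 = 274/3; Q' = 834 − 7·(238/3) = 836/3.
The subsidy expands output by 836/3 − 752/3 = 28 past the efficient level; on those units the gap between marginal cost and willingness to pay runs from 0 up to 12.
DWL = ½ × 12 × 28 = 168.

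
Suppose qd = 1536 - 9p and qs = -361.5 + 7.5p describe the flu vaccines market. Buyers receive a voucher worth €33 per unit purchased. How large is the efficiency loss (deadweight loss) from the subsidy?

Deadweight loss = €2227.5

Pre-subsidy: 1536 - 9p = -361.5 + 7.5p gives p* = 115, q* = 501.
With the rebate, buyers effectively pay pb = ps − 33, where ps is the price sellers receive.
Demand in terms of ps becomes qd = 1536 − 9(ps − 33) = 1833 - 9ps. Setting this equal to supply: 1833 - 9ps = -361.5 + 7.5ps, so ps = 133.
Buyers pay pb = 133 − 33 = 100; q' = -361.5 + 7.5·133 = 636.
The subsidy expands output by 636 − 501 = 135 past the efficient level; on those units the gap between marginal cost and willingness to pay runs from 0 up to 33.
DWL = ½ × 33 × 135 = 2227.5.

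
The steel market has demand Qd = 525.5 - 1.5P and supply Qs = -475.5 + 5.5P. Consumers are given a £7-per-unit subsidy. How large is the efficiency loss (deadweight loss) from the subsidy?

Pre-subsidy: 525.5 - 1.5P = -475.5 + 5.5P gives P* = 143, Q* = 311.
With the rebate, buyers effectively pay Pb = Ps − 7, where Ps is the price sellers receive.
Demand in terms of Ps becomes Qd = 525.5 − 1.5(Ps − 7) = 536 - 1.5Ps. Setting this equal to supply: 536 - 1.5Ps = -475.5 + 5.5Ps, so Ps = 144.5.
Buyers pay Pb = 144.5 − 7 = 137.5; Q' = -475.5 + 5.5·144.5 = 319.25.
The subsidy expands output by 319.25 − 311 = 8.25 past the efficient level; on those units the gap between marginal cost and willingness to pay runs from 0 up to 7.
DWL = ½ × 7 × 8.25 = 28.875.

Deadweight loss = £28.875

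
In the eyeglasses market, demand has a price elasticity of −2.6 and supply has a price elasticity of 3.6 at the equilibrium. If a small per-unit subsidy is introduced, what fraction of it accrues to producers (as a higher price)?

Producer share = 13/31

For a small subsidy around the equilibrium, the benefit split depends on the relative slopes, which at a point are proportional to the elasticities.
Buyer share = εs/(εs + |εd|) = 3.6/(3.6 + 2.6) = 18/31; seller share = |εd|/(εs + |εd|) = 13/31.
So producers capture 13/31 of the subsidy.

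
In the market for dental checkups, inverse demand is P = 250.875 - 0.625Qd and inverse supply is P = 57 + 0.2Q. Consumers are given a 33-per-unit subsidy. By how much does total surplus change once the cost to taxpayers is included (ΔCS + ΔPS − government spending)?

Net change in total surplus = -660

Pre-subsidy: 250.875 - 0.625Q = 57 + 0.2Q gives Q* = 235 and P* = 104.
With the rebate, buyers effectively pay Pb = Ps − 33, where Ps is the price sellers receive.
On the curves, Pb = 250.875 - 0.625Q and Ps = 57 + 0.2Q; the wedge Ps − Pb = 33 gives 57 + 0.2Q − (250.875 - 0.625Q) = 33, so Q' = 275.
Then Pb = 250.875 − 0.625·275 = 79 and Ps = 57 + 0.2·275 = 112.
ΔCS = ½(235 + 275)(104 − 79) = 6375; ΔPS = ½(235 + 275)(112 − 104) = 2040.
Government spending = 33 × 275 = 9075.
Net change = 6375 + 2040 − 9075 = -660. The loss equals the DWL triangle ½·33·40.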